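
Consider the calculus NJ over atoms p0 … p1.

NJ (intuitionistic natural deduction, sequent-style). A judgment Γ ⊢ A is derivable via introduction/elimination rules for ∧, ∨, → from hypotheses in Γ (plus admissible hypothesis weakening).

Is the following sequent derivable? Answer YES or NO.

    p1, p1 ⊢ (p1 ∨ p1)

Derivation (root first):
[∨I₁] p1, p1 ⊢ (p1 ∨ p1)
  [Wk] p1, p1 ⊢ p1
    [Ax] p1 ⊢ p1

Result: YES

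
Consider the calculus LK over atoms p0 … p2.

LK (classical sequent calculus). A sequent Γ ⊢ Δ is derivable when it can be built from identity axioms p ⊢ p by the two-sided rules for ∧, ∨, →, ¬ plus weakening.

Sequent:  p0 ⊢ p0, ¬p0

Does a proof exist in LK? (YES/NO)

Derivation trace:
[WL] p0 ⊢ p0, ¬p0
  [¬R]  ⊢ p0, ¬p0
    [Ax] p0 ⊢ p0

Result: YES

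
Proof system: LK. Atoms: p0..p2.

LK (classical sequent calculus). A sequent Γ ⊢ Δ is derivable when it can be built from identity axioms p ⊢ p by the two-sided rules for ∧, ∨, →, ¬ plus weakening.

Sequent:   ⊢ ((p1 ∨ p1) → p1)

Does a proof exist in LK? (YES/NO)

Derivation trace:
[→R]  ⊢ ((p1 ∨ p1) → p1)
  [∨L] (p1 ∨ p1) ⊢ p1
    [Ax] p1 ⊢ p1
    [Ax] p1 ⊢ p1

Result: YES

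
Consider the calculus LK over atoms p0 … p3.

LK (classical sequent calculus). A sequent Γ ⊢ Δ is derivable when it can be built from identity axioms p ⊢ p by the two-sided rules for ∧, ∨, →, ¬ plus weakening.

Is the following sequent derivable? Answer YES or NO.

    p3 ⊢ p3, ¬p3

Derivation (root first):
[WL] p3 ⊢ p3, ¬p3
  [¬R]  ⊢ p3, ¬p3
    [Ax] p3 ⊢ p3

Result: YES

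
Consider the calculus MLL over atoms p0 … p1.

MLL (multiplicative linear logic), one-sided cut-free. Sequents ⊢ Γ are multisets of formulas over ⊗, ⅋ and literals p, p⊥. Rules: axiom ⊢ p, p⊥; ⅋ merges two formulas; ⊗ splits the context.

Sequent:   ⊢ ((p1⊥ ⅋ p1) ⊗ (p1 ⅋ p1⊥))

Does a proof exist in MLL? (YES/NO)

Derivation trace:
[⊗]  ⊢ ((p1⊥ ⅋ p1) ⊗ (p1 ⅋ p1⊥))
  [⅋]  ⊢ (p1⊥ ⅋ p1)
    [Ax]  ⊢ p1, p1⊥
  [⅋]  ⊢ (p1 ⅋ p1⊥)
    [Ax]  ⊢ p1, p1⊥

Result: YES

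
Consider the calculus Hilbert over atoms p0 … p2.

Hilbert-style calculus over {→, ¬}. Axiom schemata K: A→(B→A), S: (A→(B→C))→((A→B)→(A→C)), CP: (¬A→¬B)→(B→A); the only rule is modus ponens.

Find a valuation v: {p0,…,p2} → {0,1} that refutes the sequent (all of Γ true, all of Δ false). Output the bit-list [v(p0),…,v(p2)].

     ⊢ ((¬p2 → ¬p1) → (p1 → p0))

Truth-table refutation:
  v=000: Γ:[] Δ:[((¬p2 → ¬p1) → (p1 → p0))=T] refutes=False
  v=001: Γ:[] Δ:[((¬p2 → ¬p1) → (p1 → p0))=T] refutes=False
  v=010: Γ:[] Δ:[((¬p2 → ¬p1) → (p1 → p0))=T] refutes=False
  v=011: Γ:[] Δ:[((¬p2 → ¬p1) → (p1 → p0))=F] refutes=True  ← countermodel

Result: [0, 1, 1]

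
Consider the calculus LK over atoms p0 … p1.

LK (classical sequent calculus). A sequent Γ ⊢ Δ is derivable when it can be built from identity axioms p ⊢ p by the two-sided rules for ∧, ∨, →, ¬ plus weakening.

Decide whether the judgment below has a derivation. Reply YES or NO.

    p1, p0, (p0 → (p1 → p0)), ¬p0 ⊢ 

Derivation trace:
[¬L] p1, p0, (p0 → (p1 → p0)), ¬p0 ⊢ 
  [→L] p1, p0, (p0 → (p1 → p0)) ⊢ p0
    [Ax] p0 ⊢ p0
    [→L] p1, (p1 → p0) ⊢ p0
      [Ax] p1 ⊢ p1
      [Ax] p0 ⊢ p0

Result: YES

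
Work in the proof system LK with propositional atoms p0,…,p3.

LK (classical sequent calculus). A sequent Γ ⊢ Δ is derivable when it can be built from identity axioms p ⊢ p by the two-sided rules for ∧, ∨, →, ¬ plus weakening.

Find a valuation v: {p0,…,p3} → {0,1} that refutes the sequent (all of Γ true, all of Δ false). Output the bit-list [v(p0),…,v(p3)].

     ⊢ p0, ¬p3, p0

Truth-table refutation:
  v=0000: Γ:[] Δ:[p0=F, ¬p3=T, p0=F] refutes=False
  v=0001: Γ:[] Δ:[p0=F, ¬p3=F, p0=F] refutes=True  ← countermodel

Result: [0, 0, 0, 1]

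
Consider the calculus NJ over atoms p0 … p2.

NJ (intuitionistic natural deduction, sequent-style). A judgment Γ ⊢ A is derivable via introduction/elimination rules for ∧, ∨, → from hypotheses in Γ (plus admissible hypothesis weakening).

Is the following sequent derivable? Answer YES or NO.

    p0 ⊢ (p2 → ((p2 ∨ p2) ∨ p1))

Proof tree:
[Wk] p0 ⊢ (p2 → ((p2 ∨ p2) ∨ p1))
  [→I]  ⊢ (p2 → ((p2 ∨ p2) ∨ p1))
    [∨I₁] p2 ⊢ ((p2 ∨ p2) ∨ p1)
      [∨I₂] p2 ⊢ (p2 ∨ p2)
        [Ax] p2 ⊢ p2

Result: YES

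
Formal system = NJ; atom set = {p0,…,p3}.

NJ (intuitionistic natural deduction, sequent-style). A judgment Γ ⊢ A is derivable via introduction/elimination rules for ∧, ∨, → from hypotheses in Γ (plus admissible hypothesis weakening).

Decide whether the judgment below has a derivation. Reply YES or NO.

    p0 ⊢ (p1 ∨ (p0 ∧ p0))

Derivation (root first):
[∨I₂] p0 ⊢ (p1 ∨ (p0 ∧ p0))
  [∧I] p0 ⊢ (p0 ∧ p0)
    [Ax] p0 ⊢ p0
    [Ax] p0 ⊢ p0

Result: YES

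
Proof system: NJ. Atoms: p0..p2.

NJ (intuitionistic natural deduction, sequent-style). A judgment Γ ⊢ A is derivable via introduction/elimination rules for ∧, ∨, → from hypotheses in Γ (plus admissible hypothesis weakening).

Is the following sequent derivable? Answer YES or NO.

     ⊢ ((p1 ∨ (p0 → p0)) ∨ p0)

Derivation trace:
[∨I₁]  ⊢ ((p1 ∨ (p0 → p0)) ∨ p0)
  [∨I₂]  ⊢ (p1 ∨ (p0 → p0))
    [→I]  ⊢ (p0 → p0)
      [Ax] p0 ⊢ p0

Result: YES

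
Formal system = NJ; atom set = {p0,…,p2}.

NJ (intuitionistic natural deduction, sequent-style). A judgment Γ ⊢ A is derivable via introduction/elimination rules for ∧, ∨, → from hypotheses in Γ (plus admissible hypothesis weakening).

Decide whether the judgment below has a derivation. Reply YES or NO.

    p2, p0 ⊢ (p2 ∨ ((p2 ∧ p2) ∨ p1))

Derivation (root first):
[Wk] p2, p0 ⊢ (p2 ∨ ((p2 ∧ p2) ∨ p1))
  [∨I₂] p2 ⊢ (p2 ∨ ((p2 ∧ p2) ∨ p1))
    [∨I₁] p2 ⊢ ((p2 ∧ p2) ∨ p1)
      [∧I] p2 ⊢ (p2 ∧ p2)
        [Ax] p2 ⊢ p2
        [Ax] p2 ⊢ p2

Result: YES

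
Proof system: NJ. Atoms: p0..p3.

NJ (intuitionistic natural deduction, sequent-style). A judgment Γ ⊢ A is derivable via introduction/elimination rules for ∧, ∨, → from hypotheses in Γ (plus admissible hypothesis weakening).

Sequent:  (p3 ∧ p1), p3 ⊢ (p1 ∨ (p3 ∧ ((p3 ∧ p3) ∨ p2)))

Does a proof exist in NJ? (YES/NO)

Derivation (root first):
[∨I₂] (p3 ∧ p1), p3 ⊢ (p1 ∨ (p3 ∧ ((p3 ∧ p3) ∨ p2)))
  [∧I] (p3 ∧ p1), p3 ⊢ (p3 ∧ ((p3 ∧ p3) ∨ p2))
    [Wk] p3, (p3 ∧ p1) ⊢ p3
      [Ax] p3 ⊢ p3
    [∨I₁] p3 ⊢ ((p3 ∧ p3) ∨ p2)
      [∧I] p3 ⊢ (p3 ∧ p3)
        [Ax] p3 ⊢ p3
        [Ax] p3 ⊢ p3

Result: YES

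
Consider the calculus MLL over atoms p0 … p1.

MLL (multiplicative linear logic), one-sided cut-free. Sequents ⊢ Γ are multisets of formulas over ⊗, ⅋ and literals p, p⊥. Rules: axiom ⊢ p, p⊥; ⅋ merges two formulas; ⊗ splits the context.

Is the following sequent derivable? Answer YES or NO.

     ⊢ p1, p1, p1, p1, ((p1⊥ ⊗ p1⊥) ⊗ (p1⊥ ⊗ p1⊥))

Proof tree:
[⊗]  ⊢ p1, p1, p1, p1, ((p1⊥ ⊗ p1⊥) ⊗ (p1⊥ ⊗ p1⊥))
  [⊗]  ⊢ p1, p1, (p1⊥ ⊗ p1⊥)
    [Ax]  ⊢ p1, p1⊥
    [Ax]  ⊢ p1, p1⊥
  [⊗]  ⊢ p1, p1, (p1⊥ ⊗ p1⊥)
    [Ax]  ⊢ p1, p1⊥
    [Ax]  ⊢ p1, p1⊥

Result: YES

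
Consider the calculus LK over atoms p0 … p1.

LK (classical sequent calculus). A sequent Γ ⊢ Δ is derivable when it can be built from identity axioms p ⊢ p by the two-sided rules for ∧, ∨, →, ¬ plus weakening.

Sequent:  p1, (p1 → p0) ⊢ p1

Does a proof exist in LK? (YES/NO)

Derivation trace:
[→L] p1, (p1 → p0) ⊢ p1
  [Ax] p1 ⊢ p1
  [WL] p1, p0 ⊢ p1
    [Ax] p1 ⊢ p1

Result: YES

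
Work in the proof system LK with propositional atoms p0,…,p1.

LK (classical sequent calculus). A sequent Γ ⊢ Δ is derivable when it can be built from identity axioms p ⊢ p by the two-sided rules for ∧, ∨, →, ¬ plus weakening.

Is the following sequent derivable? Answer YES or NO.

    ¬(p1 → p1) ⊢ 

Proof tree:
[¬L] ¬(p1 → p1) ⊢ 
  [→R]  ⊢ (p1 → p1)
    [Ax] p1 ⊢ p1

Result: YES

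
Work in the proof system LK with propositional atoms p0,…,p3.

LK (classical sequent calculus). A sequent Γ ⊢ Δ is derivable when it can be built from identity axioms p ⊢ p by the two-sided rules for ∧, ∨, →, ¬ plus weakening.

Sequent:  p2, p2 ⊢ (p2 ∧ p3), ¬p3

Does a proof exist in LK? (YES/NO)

Derivation (root first):
[WL] p2, p2 ⊢ (p2 ∧ p3), ¬p3
  [¬R] p2 ⊢ (p2 ∧ p3), ¬p3
    [∧R] p2, p3 ⊢ (p2 ∧ p3)
      [WL] p2, p2 ⊢ p2
        [Ax] p2 ⊢ p2
      [Ax] p3 ⊢ p3

Result: YES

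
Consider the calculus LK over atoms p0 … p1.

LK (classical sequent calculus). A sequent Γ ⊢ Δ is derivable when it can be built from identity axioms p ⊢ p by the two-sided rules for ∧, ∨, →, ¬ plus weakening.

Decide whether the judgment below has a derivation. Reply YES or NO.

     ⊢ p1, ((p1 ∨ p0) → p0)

Proof tree:
[→R]  ⊢ p1, ((p1 ∨ p0) → p0)
  [∨L] (p1 ∨ p0) ⊢ p1, p0
    [Ax] p1 ⊢ p1
    [Ax] p0 ⊢ p0

Result: YES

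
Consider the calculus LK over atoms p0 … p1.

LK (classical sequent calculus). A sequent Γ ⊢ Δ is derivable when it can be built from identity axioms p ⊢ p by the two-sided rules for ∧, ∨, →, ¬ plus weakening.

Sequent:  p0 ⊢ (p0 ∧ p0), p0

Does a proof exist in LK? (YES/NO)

Derivation trace:
[WR] p0 ⊢ (p0 ∧ p0), p0
  [∧R] p0 ⊢ (p0 ∧ p0)
    [Ax] p0 ⊢ p0
    [Ax] p0 ⊢ p0

Result: YES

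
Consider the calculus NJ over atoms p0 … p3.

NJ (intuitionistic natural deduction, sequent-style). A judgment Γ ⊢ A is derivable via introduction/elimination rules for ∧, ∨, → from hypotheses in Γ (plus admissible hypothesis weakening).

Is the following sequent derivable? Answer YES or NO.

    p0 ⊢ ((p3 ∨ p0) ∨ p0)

Derivation (root first):
[∨I₁] p0 ⊢ ((p3 ∨ p0) ∨ p0)
  [∨I₂] p0 ⊢ (p3 ∨ p0)
    [Ax] p0 ⊢ p0

Result: YES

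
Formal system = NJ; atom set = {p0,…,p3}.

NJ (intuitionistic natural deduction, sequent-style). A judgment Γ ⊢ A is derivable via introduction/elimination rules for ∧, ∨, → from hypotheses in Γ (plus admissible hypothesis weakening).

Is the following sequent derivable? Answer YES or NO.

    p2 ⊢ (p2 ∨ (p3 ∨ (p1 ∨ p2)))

Proof tree:
[∨I₂] p2 ⊢ (p2 ∨ (p3 ∨ (p1 ∨ p2)))
  [∨I₂] p2 ⊢ (p3 ∨ (p1 ∨ p2))
    [∨I₂] p2 ⊢ (p1 ∨ p2)
      [Ax] p2 ⊢ p2

Result: YES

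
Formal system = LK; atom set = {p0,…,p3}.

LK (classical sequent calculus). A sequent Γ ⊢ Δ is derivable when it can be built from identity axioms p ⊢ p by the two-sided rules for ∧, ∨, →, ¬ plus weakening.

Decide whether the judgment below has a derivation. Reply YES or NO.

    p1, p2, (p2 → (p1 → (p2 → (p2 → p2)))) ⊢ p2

Derivation (root first):
[→L] p1, p2, (p2 → (p1 → (p2 → (p2 → p2)))) ⊢ p2
  [Ax] p2 ⊢ p2
  [→L] p1, p2, (p1 → (p2 → (p2 → p2))) ⊢ p2
    [Ax] p1 ⊢ p1
    [→L] p2, (p2 → (p2 → p2)) ⊢ p2
      [Ax] p2 ⊢ p2
      [→L] p2, (p2 → p2) ⊢ p2
        [Ax] p2 ⊢ p2
        [Ax] p2 ⊢ p2

Result: YES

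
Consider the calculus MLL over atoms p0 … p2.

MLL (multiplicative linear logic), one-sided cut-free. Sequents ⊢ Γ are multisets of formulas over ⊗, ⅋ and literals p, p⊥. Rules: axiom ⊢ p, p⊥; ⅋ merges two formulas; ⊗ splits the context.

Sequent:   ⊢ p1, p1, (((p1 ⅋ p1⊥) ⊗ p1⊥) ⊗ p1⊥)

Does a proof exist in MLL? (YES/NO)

Derivation trace:
[⊗]  ⊢ p1, p1, (((p1 ⅋ p1⊥) ⊗ p1⊥) ⊗ p1⊥)
  [⊗]  ⊢ p1, ((p1 ⅋ p1⊥) ⊗ p1⊥)
    [⅋]  ⊢ (p1 ⅋ p1⊥)
      [Ax]  ⊢ p1, p1⊥
    [Ax]  ⊢ p1, p1⊥
  [Ax]  ⊢ p1, p1⊥

Result: YES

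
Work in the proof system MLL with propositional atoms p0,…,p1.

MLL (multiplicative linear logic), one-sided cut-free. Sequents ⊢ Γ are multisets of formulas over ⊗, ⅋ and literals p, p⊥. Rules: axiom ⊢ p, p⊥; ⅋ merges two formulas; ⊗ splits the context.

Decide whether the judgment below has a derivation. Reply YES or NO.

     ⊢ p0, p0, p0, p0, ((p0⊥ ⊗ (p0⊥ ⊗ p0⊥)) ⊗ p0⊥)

Proof tree:
[⊗]  ⊢ p0, p0, p0, p0, ((p0⊥ ⊗ (p0⊥ ⊗ p0⊥)) ⊗ p0⊥)
  [⊗]  ⊢ p0, p0, p0, (p0⊥ ⊗ (p0⊥ ⊗ p0⊥))
    [Ax]  ⊢ p0, p0⊥
    [⊗]  ⊢ p0, p0, (p0⊥ ⊗ p0⊥)
      [Ax]  ⊢ p0, p0⊥
      [Ax]  ⊢ p0, p0⊥
  [Ax]  ⊢ p0, p0⊥

Result: YES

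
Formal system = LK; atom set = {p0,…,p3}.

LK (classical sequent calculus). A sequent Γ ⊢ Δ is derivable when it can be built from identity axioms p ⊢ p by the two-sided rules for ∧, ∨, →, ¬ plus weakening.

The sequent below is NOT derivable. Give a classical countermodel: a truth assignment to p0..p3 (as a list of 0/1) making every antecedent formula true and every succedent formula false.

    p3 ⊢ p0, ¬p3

Enumerate valuations to refute Γ ⊢ Δ:
  v=0000: Γ:[p3=F] Δ:[p0=F, ¬p3=T] refutes=False
  v=0001: Γ:[p3=T] Δ:[p0=F, ¬p3=F] refutes=True  ← countermodel

Result: [0, 0, 0, 1]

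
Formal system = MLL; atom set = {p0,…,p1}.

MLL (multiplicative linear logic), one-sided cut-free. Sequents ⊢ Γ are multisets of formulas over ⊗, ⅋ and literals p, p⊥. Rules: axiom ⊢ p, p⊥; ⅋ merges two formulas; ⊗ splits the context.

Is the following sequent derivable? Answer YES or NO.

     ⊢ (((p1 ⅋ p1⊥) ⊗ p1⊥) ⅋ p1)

Derivation (root first):
[⅋]  ⊢ (((p1 ⅋ p1⊥) ⊗ p1⊥) ⅋ p1)
  [⊗]  ⊢ p1, ((p1 ⅋ p1⊥) ⊗ p1⊥)
    [⅋]  ⊢ (p1 ⅋ p1⊥)
      [Ax]  ⊢ p1, p1⊥
    [Ax]  ⊢ p1, p1⊥

Result: YES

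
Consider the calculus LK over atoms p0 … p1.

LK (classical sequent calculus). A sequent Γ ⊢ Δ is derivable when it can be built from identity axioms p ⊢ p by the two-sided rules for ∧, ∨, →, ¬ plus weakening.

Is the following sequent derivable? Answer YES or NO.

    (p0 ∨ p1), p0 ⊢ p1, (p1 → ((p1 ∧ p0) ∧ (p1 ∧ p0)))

Derivation trace:
[→R] (p0 ∨ p1), p0 ⊢ p1, (p1 → ((p1 ∧ p0) ∧ (p1 ∧ p0)))
  [∧R] p1, (p0 ∨ p1), p0 ⊢ p1, ((p1 ∧ p0) ∧ (p1 ∧ p0))
    [∧R] p1, p0 ⊢ (p1 ∧ p0)
      [Ax] p1 ⊢ p1
      [Ax] p0 ⊢ p0
    [∨L] p1, (p0 ∨ p1) ⊢ p1, (p1 ∧ p0)
      [∧R] p1, p0 ⊢ (p1 ∧ p0)
        [Ax] p1 ⊢ p1
        [Ax] p0 ⊢ p0
      [Ax] p1 ⊢ p1

Result: YES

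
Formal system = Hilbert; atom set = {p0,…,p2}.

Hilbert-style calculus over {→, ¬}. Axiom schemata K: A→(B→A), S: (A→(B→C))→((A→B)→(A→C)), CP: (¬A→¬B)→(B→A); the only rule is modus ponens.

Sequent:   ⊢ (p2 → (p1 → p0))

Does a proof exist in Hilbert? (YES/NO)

Truth-table refutation:
  v=000: Γ:[] Δ:[(p2 → (p1 → p0))=T] refutes=False
  v=001: Γ:[] Δ:[(p2 → (p1 → p0))=T] refutes=False
  v=010: Γ:[] Δ:[(p2 → (p1 → p0))=T] refutes=False
  v=011: Γ:[] Δ:[(p2 → (p1 → p0))=F] refutes=True  ← countermodel

Result: NO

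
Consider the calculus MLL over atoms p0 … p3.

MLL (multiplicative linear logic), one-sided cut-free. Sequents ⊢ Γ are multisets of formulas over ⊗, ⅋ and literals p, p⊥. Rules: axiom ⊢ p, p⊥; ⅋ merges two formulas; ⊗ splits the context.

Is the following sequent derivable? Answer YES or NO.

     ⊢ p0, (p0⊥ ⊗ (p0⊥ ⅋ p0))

Proof tree:
[⊗]  ⊢ p0, (p0⊥ ⊗ (p0⊥ ⅋ p0))
  [Ax]  ⊢ p0, p0⊥
  [⅋]  ⊢ (p0⊥ ⅋ p0)
    [Ax]  ⊢ p0, p0⊥

Result: YES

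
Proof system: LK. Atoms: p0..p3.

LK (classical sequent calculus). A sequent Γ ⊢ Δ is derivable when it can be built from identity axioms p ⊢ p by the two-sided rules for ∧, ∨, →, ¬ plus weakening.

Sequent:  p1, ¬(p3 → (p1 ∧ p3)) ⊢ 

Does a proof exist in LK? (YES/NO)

Derivation trace:
[¬L] p1, ¬(p3 → (p1 ∧ p3)) ⊢ 
  [→R] p1 ⊢ (p3 → (p1 ∧ p3))
    [∧R] p1, p3 ⊢ (p1 ∧ p3)
      [Ax] p1 ⊢ p1
      [Ax] p3 ⊢ p3

Result: YES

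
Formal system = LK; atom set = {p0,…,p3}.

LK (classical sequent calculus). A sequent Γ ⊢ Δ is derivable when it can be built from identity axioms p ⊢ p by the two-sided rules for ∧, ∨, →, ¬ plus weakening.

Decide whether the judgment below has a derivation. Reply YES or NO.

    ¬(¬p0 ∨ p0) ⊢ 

Proof tree:
[¬L] ¬(¬p0 ∨ p0) ⊢ 
  [∨R]  ⊢ (¬p0 ∨ p0)
    [¬R]  ⊢ p0, ¬p0
      [Ax] p0 ⊢ p0

Result: YES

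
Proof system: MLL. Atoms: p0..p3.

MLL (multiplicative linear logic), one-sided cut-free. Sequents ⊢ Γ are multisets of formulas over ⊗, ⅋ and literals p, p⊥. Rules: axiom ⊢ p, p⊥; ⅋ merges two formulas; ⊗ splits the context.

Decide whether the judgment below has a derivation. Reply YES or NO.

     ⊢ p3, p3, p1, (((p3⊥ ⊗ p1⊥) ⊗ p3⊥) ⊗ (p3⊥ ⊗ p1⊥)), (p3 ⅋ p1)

Proof tree:
[⅋]  ⊢ p3, p3, p1, (((p3⊥ ⊗ p1⊥) ⊗ p3⊥) ⊗ (p3⊥ ⊗ p1⊥)), (p3 ⅋ p1)
  [⊗]  ⊢ p3, p1, p3, p3, p1, (((p3⊥ ⊗ p1⊥) ⊗ p3⊥) ⊗ (p3⊥ ⊗ p1⊥))
    [⊗]  ⊢ p3, p1, p3, ((p3⊥ ⊗ p1⊥) ⊗ p3⊥)
      [⊗]  ⊢ p3, p1, (p3⊥ ⊗ p1⊥)
        [Ax]  ⊢ p3, p3⊥
        [Ax]  ⊢ p1, p1⊥
      [Ax]  ⊢ p3, p3⊥
    [⊗]  ⊢ p3, p1, (p3⊥ ⊗ p1⊥)
      [Ax]  ⊢ p3, p3⊥
      [Ax]  ⊢ p1, p1⊥

Result: YES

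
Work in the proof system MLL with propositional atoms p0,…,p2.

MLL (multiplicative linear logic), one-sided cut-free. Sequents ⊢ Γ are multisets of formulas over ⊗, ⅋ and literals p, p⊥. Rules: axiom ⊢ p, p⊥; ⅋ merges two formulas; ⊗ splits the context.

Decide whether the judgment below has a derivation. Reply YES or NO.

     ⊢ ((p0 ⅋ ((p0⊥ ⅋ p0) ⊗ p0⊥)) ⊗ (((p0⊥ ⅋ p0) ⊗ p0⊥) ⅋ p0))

Proof tree:
[⊗]  ⊢ ((p0 ⅋ ((p0⊥ ⅋ p0) ⊗ p0⊥)) ⊗ (((p0⊥ ⅋ p0) ⊗ p0⊥) ⅋ p0))
  [⅋]  ⊢ (p0 ⅋ ((p0⊥ ⅋ p0) ⊗ p0⊥))
    [⊗]  ⊢ p0, ((p0⊥ ⅋ p0) ⊗ p0⊥)
      [⅋]  ⊢ (p0⊥ ⅋ p0)
        [Ax]  ⊢ p0, p0⊥
      [Ax]  ⊢ p0, p0⊥
  [⅋]  ⊢ (((p0⊥ ⅋ p0) ⊗ p0⊥) ⅋ p0)
    [⊗]  ⊢ p0, ((p0⊥ ⅋ p0) ⊗ p0⊥)
      [⅋]  ⊢ (p0⊥ ⅋ p0)
        [Ax]  ⊢ p0, p0⊥
      [Ax]  ⊢ p0, p0⊥

Result: YES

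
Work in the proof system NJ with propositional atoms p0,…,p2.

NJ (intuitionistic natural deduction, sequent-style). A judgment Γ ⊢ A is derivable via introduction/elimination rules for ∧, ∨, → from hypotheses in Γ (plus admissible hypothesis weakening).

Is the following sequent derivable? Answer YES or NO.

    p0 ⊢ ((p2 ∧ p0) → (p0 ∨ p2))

Derivation (root first):
[→I] p0 ⊢ ((p2 ∧ p0) → (p0 ∨ p2))
  [Wk] p0, (p2 ∧ p0) ⊢ (p0 ∨ p2)
    [∨I₁] p0 ⊢ (p0 ∨ p2)
      [Ax] p0 ⊢ p0

Result: YES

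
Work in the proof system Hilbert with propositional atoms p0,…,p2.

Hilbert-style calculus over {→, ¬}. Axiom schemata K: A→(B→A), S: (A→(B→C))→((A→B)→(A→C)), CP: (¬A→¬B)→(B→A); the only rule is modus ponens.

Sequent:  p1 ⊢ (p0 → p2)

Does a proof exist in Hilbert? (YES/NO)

Search for a countermodel by truth-table:
  v=000: Γ:[p1=F] Δ:[(p0 → p2)=T] refutes=False
  v=001: Γ:[p1=F] Δ:[(p0 → p2)=T] refutes=False
  v=010: Γ:[p1=T] Δ:[(p0 → p2)=T] refutes=False
  v=011: Γ:[p1=T] Δ:[(p0 → p2)=T] refutes=False
  v=100: Γ:[p1=F] Δ:[(p0 → p2)=F] refutes=False
  v=101: Γ:[p1=F] Δ:[(p0 → p2)=T] refutes=False
  v=110: Γ:[p1=T] Δ:[(p0 → p2)=F] refutes=True  ← countermodel

Result: NO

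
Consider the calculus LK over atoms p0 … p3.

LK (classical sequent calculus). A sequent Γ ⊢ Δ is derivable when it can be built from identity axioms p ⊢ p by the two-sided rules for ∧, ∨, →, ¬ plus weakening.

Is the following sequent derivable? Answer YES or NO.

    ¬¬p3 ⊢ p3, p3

Derivation trace:
[¬L] ¬¬p3 ⊢ p3, p3
  [¬R]  ⊢ p3, p3, ¬p3
    [WR] p3 ⊢ p3, p3
      [Ax] p3 ⊢ p3

Result: YES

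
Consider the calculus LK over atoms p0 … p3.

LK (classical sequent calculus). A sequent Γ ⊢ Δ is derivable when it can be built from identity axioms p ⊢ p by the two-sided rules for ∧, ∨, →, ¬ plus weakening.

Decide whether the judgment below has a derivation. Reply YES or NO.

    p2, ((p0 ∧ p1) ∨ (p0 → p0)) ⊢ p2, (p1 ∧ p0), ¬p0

Derivation (root first):
[∨L] p2, ((p0 ∧ p1) ∨ (p0 → p0)) ⊢ p2, (p1 ∧ p0), ¬p0
  [∧L] (p0 ∧ p1) ⊢ (p1 ∧ p0)
    [∧R] p1, p0 ⊢ (p1 ∧ p0)
      [Ax] p1 ⊢ p1
      [Ax] p0 ⊢ p0
  [¬R] p2, (p0 → p0) ⊢ p2, ¬p0
    [→L] p2, p0, (p0 → p0) ⊢ p2
      [Ax] p0 ⊢ p0
      [WL] p2, p0 ⊢ p2
        [Ax] p2 ⊢ p2

Result: YES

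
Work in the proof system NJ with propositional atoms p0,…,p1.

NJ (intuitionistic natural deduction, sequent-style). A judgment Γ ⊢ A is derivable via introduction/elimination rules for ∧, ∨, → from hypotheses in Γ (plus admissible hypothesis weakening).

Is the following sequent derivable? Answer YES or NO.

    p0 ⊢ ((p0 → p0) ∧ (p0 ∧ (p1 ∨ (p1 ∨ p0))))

Derivation (root first):
[∧I] p0 ⊢ ((p0 → p0) ∧ (p0 ∧ (p1 ∨ (p1 ∨ p0))))
  [→I]  ⊢ (p0 → p0)
    [Ax] p0 ⊢ p0
  [∧I] p0 ⊢ (p0 ∧ (p1 ∨ (p1 ∨ p0)))
    [Ax] p0 ⊢ p0
    [∨I₂] p0 ⊢ (p1 ∨ (p1 ∨ p0))
      [∨I₂] p0 ⊢ (p1 ∨ p0)
        [Ax] p0 ⊢ p0

Result: YES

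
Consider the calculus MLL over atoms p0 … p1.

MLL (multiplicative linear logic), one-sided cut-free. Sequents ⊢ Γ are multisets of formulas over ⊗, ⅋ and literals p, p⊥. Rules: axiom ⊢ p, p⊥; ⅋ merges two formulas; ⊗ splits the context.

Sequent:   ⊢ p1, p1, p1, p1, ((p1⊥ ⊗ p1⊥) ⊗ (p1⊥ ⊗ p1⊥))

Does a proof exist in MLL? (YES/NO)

Derivation trace:
[⊗]  ⊢ p1, p1, p1, p1, ((p1⊥ ⊗ p1⊥) ⊗ (p1⊥ ⊗ p1⊥))
  [⊗]  ⊢ p1, p1, (p1⊥ ⊗ p1⊥)
    [Ax]  ⊢ p1, p1⊥
    [Ax]  ⊢ p1, p1⊥
  [⊗]  ⊢ p1, p1, (p1⊥ ⊗ p1⊥)
    [Ax]  ⊢ p1, p1⊥
    [Ax]  ⊢ p1, p1⊥

Result: YES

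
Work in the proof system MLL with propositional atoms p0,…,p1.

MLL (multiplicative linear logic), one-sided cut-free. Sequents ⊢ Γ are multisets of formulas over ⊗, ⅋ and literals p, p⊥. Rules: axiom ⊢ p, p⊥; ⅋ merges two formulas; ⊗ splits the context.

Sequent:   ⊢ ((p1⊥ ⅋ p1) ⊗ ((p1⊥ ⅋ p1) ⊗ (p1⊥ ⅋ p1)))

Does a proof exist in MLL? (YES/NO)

Derivation trace:
[⊗]  ⊢ ((p1⊥ ⅋ p1) ⊗ ((p1⊥ ⅋ p1) ⊗ (p1⊥ ⅋ p1)))
  [⅋]  ⊢ (p1⊥ ⅋ p1)
    [Ax]  ⊢ p1, p1⊥
  [⊗]  ⊢ ((p1⊥ ⅋ p1) ⊗ (p1⊥ ⅋ p1))
    [⅋]  ⊢ (p1⊥ ⅋ p1)
      [Ax]  ⊢ p1, p1⊥
    [⅋]  ⊢ (p1⊥ ⅋ p1)
      [Ax]  ⊢ p1, p1⊥

Result: YES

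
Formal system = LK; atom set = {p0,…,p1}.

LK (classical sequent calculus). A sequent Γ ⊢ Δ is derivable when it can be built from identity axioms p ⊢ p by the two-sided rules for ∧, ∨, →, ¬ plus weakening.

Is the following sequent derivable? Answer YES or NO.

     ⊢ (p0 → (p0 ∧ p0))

Derivation (root first):
[→R]  ⊢ (p0 → (p0 ∧ p0))
  [∧R] p0 ⊢ (p0 ∧ p0)
    [Ax] p0 ⊢ p0
    [Ax] p0 ⊢ p0

Result: YES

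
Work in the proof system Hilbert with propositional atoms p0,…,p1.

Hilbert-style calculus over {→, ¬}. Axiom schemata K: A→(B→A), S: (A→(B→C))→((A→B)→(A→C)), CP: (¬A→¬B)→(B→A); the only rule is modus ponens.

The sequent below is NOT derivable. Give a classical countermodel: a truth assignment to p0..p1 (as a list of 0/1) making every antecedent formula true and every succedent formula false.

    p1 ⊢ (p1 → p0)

Truth-table refutation:
  v=00: Γ:[p1=F] Δ:[(p1 → p0)=T] refutes=False
  v=01: Γ:[p1=T] Δ:[(p1 → p0)=F] refutes=True  ← countermodel

Result: [0, 1]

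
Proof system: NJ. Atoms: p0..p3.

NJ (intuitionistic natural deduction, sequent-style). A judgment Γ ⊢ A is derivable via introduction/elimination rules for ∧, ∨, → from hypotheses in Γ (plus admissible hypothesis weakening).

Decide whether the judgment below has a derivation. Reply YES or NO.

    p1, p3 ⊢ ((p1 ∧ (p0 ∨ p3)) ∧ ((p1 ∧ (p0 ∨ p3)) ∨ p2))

Derivation trace:
[∧I] p1, p3 ⊢ ((p1 ∧ (p0 ∨ p3)) ∧ ((p1 ∧ (p0 ∨ p3)) ∨ p2))
  [∧I] p1, p3 ⊢ (p1 ∧ (p0 ∨ p3))
    [Ax] p1 ⊢ p1
    [∨I₂] p3 ⊢ (p0 ∨ p3)
      [Ax] p3 ⊢ p3
  [∨I₁] p1, p3 ⊢ ((p1 ∧ (p0 ∨ p3)) ∨ p2)
    [∧I] p1, p3 ⊢ (p1 ∧ (p0 ∨ p3))
      [Ax] p1 ⊢ p1
      [∨I₂] p3 ⊢ (p0 ∨ p3)
        [Ax] p3 ⊢ p3

Result: YES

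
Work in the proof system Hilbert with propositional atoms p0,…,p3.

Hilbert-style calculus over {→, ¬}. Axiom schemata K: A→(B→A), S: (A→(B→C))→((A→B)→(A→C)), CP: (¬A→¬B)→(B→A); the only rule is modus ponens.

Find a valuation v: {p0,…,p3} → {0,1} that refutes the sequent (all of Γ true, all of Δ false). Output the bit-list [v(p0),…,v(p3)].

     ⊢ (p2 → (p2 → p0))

Search for a countermodel by truth-table:
  v=0000: Γ:[] Δ:[(p2 → (p2 → p0))=T] refutes=False
  v=0001: Γ:[] Δ:[(p2 → (p2 → p0))=T] refutes=False
  v=0010: Γ:[] Δ:[(p2 → (p2 → p0))=F] refutes=True  ← countermodel

Result: [0, 0, 1, 0]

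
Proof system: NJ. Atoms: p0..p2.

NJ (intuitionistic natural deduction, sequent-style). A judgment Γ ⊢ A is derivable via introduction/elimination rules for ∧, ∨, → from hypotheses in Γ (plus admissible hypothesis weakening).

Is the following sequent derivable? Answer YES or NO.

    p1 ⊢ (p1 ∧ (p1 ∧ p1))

Proof tree:
[∧I] p1 ⊢ (p1 ∧ (p1 ∧ p1))
  [Ax] p1 ⊢ p1
  [∧I] p1 ⊢ (p1 ∧ p1)
    [Ax] p1 ⊢ p1
    [Ax] p1 ⊢ p1

Result: YES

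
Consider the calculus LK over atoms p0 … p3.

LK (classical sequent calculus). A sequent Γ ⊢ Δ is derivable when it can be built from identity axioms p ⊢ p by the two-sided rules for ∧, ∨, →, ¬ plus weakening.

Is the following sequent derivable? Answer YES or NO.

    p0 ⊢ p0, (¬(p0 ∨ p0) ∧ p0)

Proof tree:
[∧R] p0 ⊢ p0, (¬(p0 ∨ p0) ∧ p0)
  [¬R]  ⊢ p0, ¬(p0 ∨ p0)
    [∨L] (p0 ∨ p0) ⊢ p0
      [Ax] p0 ⊢ p0
      [Ax] p0 ⊢ p0
  [Ax] p0 ⊢ p0

Result: YES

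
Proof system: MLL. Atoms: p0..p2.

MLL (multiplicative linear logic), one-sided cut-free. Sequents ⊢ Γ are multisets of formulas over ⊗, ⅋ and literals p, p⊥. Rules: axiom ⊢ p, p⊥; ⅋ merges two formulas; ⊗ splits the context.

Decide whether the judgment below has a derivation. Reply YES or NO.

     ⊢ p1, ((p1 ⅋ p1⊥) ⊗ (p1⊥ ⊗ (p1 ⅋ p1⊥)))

Derivation (root first):
[⊗]  ⊢ p1, ((p1 ⅋ p1⊥) ⊗ (p1⊥ ⊗ (p1 ⅋ p1⊥)))
  [⅋]  ⊢ (p1 ⅋ p1⊥)
    [Ax]  ⊢ p1, p1⊥
  [⊗]  ⊢ p1, (p1⊥ ⊗ (p1 ⅋ p1⊥))
    [Ax]  ⊢ p1, p1⊥
    [⅋]  ⊢ (p1 ⅋ p1⊥)
      [Ax]  ⊢ p1, p1⊥

Result: YES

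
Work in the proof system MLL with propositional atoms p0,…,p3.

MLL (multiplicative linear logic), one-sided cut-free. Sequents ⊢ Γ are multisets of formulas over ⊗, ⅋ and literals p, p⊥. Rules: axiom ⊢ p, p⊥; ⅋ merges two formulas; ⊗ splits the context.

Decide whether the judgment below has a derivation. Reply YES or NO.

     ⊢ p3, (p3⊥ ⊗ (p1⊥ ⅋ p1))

Derivation (root first):
[⊗]  ⊢ p3, (p3⊥ ⊗ (p1⊥ ⅋ p1))
  [Ax]  ⊢ p3, p3⊥
  [⅋]  ⊢ (p1⊥ ⅋ p1)
    [Ax]  ⊢ p1, p1⊥

Result: YES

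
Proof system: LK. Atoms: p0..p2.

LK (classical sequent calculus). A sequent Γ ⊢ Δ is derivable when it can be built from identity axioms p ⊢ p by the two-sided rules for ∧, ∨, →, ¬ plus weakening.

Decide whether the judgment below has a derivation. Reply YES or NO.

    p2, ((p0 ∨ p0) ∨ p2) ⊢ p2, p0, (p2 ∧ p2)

Derivation trace:
[∧R] p2, ((p0 ∨ p0) ∨ p2) ⊢ p2, p0, (p2 ∧ p2)
  [Ax] p2 ⊢ p2
  [WR] ((p0 ∨ p0) ∨ p2) ⊢ p2, p0, p2
    [∨L] ((p0 ∨ p0) ∨ p2) ⊢ p2, p0
      [∨L] (p0 ∨ p0) ⊢ p0
        [Ax] p0 ⊢ p0
        [Ax] p0 ⊢ p0
      [Ax] p2 ⊢ p2

Result: YES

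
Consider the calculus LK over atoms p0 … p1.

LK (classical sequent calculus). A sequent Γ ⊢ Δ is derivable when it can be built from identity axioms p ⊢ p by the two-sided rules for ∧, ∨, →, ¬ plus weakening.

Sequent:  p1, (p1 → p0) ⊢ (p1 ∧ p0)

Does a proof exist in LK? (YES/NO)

Proof tree:
[→L] p1, (p1 → p0) ⊢ (p1 ∧ p0)
  [Ax] p1 ⊢ p1
  [∧R] p1, p0 ⊢ (p1 ∧ p0)
    [WL] p1, p0 ⊢ p1
      [Ax] p1 ⊢ p1
    [Ax] p0 ⊢ p0

Result: YES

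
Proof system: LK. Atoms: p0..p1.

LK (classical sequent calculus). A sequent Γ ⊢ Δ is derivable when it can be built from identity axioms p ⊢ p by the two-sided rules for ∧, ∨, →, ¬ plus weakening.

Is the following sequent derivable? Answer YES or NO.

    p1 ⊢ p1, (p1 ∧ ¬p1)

Derivation trace:
[∧R] p1 ⊢ p1, (p1 ∧ ¬p1)
  [Ax] p1 ⊢ p1
  [¬R]  ⊢ p1, ¬p1
    [Ax] p1 ⊢ p1

Result: YES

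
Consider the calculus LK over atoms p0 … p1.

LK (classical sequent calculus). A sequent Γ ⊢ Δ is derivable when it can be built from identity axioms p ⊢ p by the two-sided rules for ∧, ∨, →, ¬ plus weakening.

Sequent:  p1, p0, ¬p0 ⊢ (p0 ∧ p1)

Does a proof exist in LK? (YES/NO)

Derivation (root first):
[¬L] p1, p0, ¬p0 ⊢ (p0 ∧ p1)
  [WR] p1, p0 ⊢ (p0 ∧ p1), p0
    [∧R] p1, p0 ⊢ (p0 ∧ p1)
      [Ax] p0 ⊢ p0
      [Ax] p1 ⊢ p1

Result: YES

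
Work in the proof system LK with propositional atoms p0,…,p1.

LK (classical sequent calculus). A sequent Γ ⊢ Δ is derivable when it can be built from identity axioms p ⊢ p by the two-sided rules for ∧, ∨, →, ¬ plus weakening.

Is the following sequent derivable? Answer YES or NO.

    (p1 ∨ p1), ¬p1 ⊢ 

Derivation (root first):
[¬L] (p1 ∨ p1), ¬p1 ⊢ 
  [∨L] (p1 ∨ p1) ⊢ p1
    [Ax] p1 ⊢ p1
    [Ax] p1 ⊢ p1

Result: YES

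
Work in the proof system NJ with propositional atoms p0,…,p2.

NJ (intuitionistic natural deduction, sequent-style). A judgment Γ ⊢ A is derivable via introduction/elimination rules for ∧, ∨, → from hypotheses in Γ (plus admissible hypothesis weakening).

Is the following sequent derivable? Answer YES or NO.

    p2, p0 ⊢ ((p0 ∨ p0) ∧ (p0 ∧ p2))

Derivation (root first):
[∧I] p2, p0 ⊢ ((p0 ∨ p0) ∧ (p0 ∧ p2))
  [∨I₂] p0 ⊢ (p0 ∨ p0)
    [Ax] p0 ⊢ p0
  [∧I] p2, p0 ⊢ (p0 ∧ p2)
    [Wk] p0, p2 ⊢ p0
      [Ax] p0 ⊢ p0
    [Ax] p2 ⊢ p2

Result: YES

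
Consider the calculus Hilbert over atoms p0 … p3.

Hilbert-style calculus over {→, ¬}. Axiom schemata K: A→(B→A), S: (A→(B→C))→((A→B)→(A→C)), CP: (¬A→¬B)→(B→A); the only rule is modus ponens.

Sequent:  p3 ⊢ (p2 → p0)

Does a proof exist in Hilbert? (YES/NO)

Truth-table refutation:
  v=0000: Γ:[p3=F] Δ:[(p2 → p0)=T] refutes=False
  v=0001: Γ:[p3=T] Δ:[(p2 → p0)=T] refutes=False
  v=0010: Γ:[p3=F] Δ:[(p2 → p0)=F] refutes=False
  v=0011: Γ:[p3=T] Δ:[(p2 → p0)=F] refutes=True  ← countermodel

Result: NO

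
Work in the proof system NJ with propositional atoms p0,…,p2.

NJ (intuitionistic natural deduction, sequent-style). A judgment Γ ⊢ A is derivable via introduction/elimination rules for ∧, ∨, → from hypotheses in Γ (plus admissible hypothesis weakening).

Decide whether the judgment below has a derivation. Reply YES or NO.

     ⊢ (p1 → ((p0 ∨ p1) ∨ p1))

Proof tree:
[→I]  ⊢ (p1 → ((p0 ∨ p1) ∨ p1))
  [∨I₁] p1 ⊢ ((p0 ∨ p1) ∨ p1)
    [∨I₂] p1 ⊢ (p0 ∨ p1)
      [Ax] p1 ⊢ p1

Result: YES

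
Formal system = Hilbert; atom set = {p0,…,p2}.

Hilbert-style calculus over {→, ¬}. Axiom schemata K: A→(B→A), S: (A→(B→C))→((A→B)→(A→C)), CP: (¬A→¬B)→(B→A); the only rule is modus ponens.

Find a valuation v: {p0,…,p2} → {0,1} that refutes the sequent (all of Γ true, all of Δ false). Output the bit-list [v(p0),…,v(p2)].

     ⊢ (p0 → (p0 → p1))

Truth-table refutation:
  v=000: Γ:[] Δ:[(p0 → (p0 → p1))=T] refutes=False
  v=001: Γ:[] Δ:[(p0 → (p0 → p1))=T] refutes=False
  v=010: Γ:[] Δ:[(p0 → (p0 → p1))=T] refutes=False
  v=011: Γ:[] Δ:[(p0 → (p0 → p1))=T] refutes=False
  v=100: Γ:[] Δ:[(p0 → (p0 → p1))=F] refutes=True  ← countermodel

Result: [1, 0, 0]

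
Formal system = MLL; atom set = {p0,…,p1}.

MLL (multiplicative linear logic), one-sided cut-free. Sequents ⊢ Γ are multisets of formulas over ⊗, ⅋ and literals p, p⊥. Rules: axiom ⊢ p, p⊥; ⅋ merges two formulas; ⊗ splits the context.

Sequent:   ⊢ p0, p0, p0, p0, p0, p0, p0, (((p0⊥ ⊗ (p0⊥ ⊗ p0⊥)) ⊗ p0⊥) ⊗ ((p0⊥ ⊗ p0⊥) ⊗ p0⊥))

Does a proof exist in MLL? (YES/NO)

Proof tree:
[⊗]  ⊢ p0, p0, p0, p0, p0, p0, p0, (((p0⊥ ⊗ (p0⊥ ⊗ p0⊥)) ⊗ p0⊥) ⊗ ((p0⊥ ⊗ p0⊥) ⊗ p0⊥))
  [⊗]  ⊢ p0, p0, p0, p0, ((p0⊥ ⊗ (p0⊥ ⊗ p0⊥)) ⊗ p0⊥)
    [⊗]  ⊢ p0, p0, p0, (p0⊥ ⊗ (p0⊥ ⊗ p0⊥))
      [Ax]  ⊢ p0, p0⊥
      [⊗]  ⊢ p0, p0, (p0⊥ ⊗ p0⊥)
        [Ax]  ⊢ p0, p0⊥
        [Ax]  ⊢ p0, p0⊥
    [Ax]  ⊢ p0, p0⊥
  [⊗]  ⊢ p0, p0, p0, ((p0⊥ ⊗ p0⊥) ⊗ p0⊥)
    [⊗]  ⊢ p0, p0, (p0⊥ ⊗ p0⊥)
      [Ax]  ⊢ p0, p0⊥
      [Ax]  ⊢ p0, p0⊥
    [Ax]  ⊢ p0, p0⊥

Result: YES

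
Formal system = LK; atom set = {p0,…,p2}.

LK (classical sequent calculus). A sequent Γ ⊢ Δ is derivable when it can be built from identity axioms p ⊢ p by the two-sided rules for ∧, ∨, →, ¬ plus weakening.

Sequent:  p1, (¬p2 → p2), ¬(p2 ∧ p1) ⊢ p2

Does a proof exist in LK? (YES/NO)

Derivation (root first):
[¬L] p1, (¬p2 → p2), ¬(p2 ∧ p1) ⊢ p2
  [→L] p1, (¬p2 → p2) ⊢ p2, (p2 ∧ p1)
    [¬R] p1 ⊢ (p2 ∧ p1), ¬p2
      [∧R] p1, p2 ⊢ (p2 ∧ p1)
        [Ax] p2 ⊢ p2
        [Ax] p1 ⊢ p1
    [Ax] p2 ⊢ p2

Result: YES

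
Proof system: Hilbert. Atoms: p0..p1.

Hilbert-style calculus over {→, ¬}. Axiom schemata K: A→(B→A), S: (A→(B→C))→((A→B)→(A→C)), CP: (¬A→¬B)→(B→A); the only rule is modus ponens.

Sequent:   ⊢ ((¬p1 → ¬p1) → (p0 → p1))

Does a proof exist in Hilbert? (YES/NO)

Search for a countermodel by truth-table:
  v=00: Γ:[] Δ:[((¬p1 → ¬p1) → (p0 → p1))=T] refutes=False
  v=01: Γ:[] Δ:[((¬p1 → ¬p1) → (p0 → p1))=T] refutes=False
  v=10: Γ:[] Δ:[((¬p1 → ¬p1) → (p0 → p1))=F] refutes=True  ← countermodel

Result: NO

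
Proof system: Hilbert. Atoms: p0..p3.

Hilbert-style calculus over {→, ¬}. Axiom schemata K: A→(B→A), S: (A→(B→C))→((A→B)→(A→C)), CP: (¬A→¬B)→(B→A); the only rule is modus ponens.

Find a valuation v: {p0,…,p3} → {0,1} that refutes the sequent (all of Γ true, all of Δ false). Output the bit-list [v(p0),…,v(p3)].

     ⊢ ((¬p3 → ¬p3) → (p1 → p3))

Truth-table refutation:
  v=0000: Γ:[] Δ:[((¬p3 → ¬p3) → (p1 → p3))=T] refutes=False
  v=0001: Γ:[] Δ:[((¬p3 → ¬p3) → (p1 → p3))=T] refutes=False
  v=0010: Γ:[] Δ:[((¬p3 → ¬p3) → (p1 → p3))=T] refutes=False
  v=0011: Γ:[] Δ:[((¬p3 → ¬p3) → (p1 → p3))=T] refutes=False
  v=0100: Γ:[] Δ:[((¬p3 → ¬p3) → (p1 → p3))=F] refutes=True  ← countermodel

Result: [0, 1, 0, 0]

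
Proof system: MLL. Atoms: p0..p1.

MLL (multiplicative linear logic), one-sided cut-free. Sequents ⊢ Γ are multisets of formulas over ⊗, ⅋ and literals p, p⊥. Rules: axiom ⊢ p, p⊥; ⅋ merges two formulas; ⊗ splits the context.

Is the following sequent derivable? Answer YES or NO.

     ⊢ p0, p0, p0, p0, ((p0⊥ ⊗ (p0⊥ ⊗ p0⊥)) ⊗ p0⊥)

Proof tree:
[⊗]  ⊢ p0, p0, p0, p0, ((p0⊥ ⊗ (p0⊥ ⊗ p0⊥)) ⊗ p0⊥)
  [⊗]  ⊢ p0, p0, p0, (p0⊥ ⊗ (p0⊥ ⊗ p0⊥))
    [Ax]  ⊢ p0, p0⊥
    [⊗]  ⊢ p0, p0, (p0⊥ ⊗ p0⊥)
      [Ax]  ⊢ p0, p0⊥
      [Ax]  ⊢ p0, p0⊥
  [Ax]  ⊢ p0, p0⊥

Result: YES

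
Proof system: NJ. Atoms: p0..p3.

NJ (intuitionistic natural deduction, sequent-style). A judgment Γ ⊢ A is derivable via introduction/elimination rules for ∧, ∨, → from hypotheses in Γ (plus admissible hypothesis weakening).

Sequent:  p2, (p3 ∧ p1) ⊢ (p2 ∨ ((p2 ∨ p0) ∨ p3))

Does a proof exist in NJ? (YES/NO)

Proof tree:
[∨I₂] p2, (p3 ∧ p1) ⊢ (p2 ∨ ((p2 ∨ p0) ∨ p3))
  [∨I₁] p2, (p3 ∧ p1) ⊢ ((p2 ∨ p0) ∨ p3)
    [∨I₁] p2, (p3 ∧ p1) ⊢ (p2 ∨ p0)
      [Wk] p2, (p3 ∧ p1) ⊢ p2
        [Ax] p2 ⊢ p2

Result: YES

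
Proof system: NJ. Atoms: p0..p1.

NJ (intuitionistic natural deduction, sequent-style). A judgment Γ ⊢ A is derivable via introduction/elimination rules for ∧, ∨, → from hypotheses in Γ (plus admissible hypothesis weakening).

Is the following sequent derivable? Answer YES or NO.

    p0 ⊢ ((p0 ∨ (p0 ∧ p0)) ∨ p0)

Proof tree:
[∨I₁] p0 ⊢ ((p0 ∨ (p0 ∧ p0)) ∨ p0)
  [∨I₂] p0 ⊢ (p0 ∨ (p0 ∧ p0))
    [∧I] p0 ⊢ (p0 ∧ p0)
      [Ax] p0 ⊢ p0
      [Ax] p0 ⊢ p0

Result: YES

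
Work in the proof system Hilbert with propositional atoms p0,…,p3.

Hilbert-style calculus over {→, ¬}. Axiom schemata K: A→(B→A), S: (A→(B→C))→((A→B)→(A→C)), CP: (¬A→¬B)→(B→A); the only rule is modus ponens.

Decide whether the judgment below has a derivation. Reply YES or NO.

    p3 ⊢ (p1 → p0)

Search for a countermodel by truth-table:
  v=0000: Γ:[p3=F] Δ:[(p1 → p0)=T] refutes=False
  v=0001: Γ:[p3=T] Δ:[(p1 → p0)=T] refutes=False
  v=0010: Γ:[p3=F] Δ:[(p1 → p0)=T] refutes=False
  v=0011: Γ:[p3=T] Δ:[(p1 → p0)=T] refutes=False
  v=0100: Γ:[p3=F] Δ:[(p1 → p0)=F] refutes=False
  v=0101: Γ:[p3=T] Δ:[(p1 → p0)=F] refutes=True  ← countermodel

Result: NO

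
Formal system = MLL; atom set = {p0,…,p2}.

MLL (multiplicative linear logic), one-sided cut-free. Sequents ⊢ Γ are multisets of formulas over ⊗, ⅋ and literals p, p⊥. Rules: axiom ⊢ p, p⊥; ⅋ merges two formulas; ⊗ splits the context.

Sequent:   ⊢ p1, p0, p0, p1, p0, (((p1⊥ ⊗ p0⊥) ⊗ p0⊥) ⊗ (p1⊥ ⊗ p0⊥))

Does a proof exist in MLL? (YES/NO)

Proof tree:
[⊗]  ⊢ p1, p0, p0, p1, p0, (((p1⊥ ⊗ p0⊥) ⊗ p0⊥) ⊗ (p1⊥ ⊗ p0⊥))
  [⊗]  ⊢ p1, p0, p0, ((p1⊥ ⊗ p0⊥) ⊗ p0⊥)
    [⊗]  ⊢ p1, p0, (p1⊥ ⊗ p0⊥)
      [Ax]  ⊢ p1, p1⊥
      [Ax]  ⊢ p0, p0⊥
    [Ax]  ⊢ p0, p0⊥
  [⊗]  ⊢ p1, p0, (p1⊥ ⊗ p0⊥)
    [Ax]  ⊢ p1, p1⊥
    [Ax]  ⊢ p0, p0⊥

Result: YES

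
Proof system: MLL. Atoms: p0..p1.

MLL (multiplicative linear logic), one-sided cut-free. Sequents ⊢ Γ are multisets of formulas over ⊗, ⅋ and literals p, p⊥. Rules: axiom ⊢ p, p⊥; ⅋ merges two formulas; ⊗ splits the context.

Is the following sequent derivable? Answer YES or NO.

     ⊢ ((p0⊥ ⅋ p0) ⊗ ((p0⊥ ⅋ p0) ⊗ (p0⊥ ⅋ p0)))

Derivation (root first):
[⊗]  ⊢ ((p0⊥ ⅋ p0) ⊗ ((p0⊥ ⅋ p0) ⊗ (p0⊥ ⅋ p0)))
  [⅋]  ⊢ (p0⊥ ⅋ p0)
    [Ax]  ⊢ p0, p0⊥
  [⊗]  ⊢ ((p0⊥ ⅋ p0) ⊗ (p0⊥ ⅋ p0))
    [⅋]  ⊢ (p0⊥ ⅋ p0)
      [Ax]  ⊢ p0, p0⊥
    [⅋]  ⊢ (p0⊥ ⅋ p0)
      [Ax]  ⊢ p0, p0⊥

Result: YES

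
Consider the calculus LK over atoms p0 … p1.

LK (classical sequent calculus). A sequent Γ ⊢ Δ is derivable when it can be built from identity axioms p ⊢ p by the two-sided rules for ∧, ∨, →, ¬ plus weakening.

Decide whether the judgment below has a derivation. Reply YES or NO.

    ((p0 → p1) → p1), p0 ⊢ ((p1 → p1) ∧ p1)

Search for a countermodel by truth-table:
  v=00: Γ:[((p0 → p1) → p1)=F, p0=F] Δ:[((p1 → p1) ∧ p1)=F] refutes=False
  v=01: Γ:[((p0 → p1) → p1)=T, p0=F] Δ:[((p1 → p1) ∧ p1)=T] refutes=False
  v=10: Γ:[((p0 → p1) → p1)=T, p0=T] Δ:[((p1 → p1) ∧ p1)=F] refutes=True  ← countermodel

Result: NO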